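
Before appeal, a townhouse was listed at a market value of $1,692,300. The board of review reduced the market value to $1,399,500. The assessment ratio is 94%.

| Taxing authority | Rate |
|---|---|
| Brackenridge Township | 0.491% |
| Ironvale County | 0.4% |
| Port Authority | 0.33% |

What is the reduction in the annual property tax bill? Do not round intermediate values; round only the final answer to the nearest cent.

Old assessed value = $1,692,300 × 0.94 = $1,590,762
New assessed value = $1,399,500 × 0.94 = $1,315,530
Combined rate = 0.00491 + 0.004 + 0.0033 = 0.01221
Old tax = $1,590,762 × 0.01221 = $19,423.20402
New tax = $1,315,530 × 0.01221 = $16,062.6213
Reduction = $19,423.20402 − $16,062.6213 = $3,360.58272

$3,360.58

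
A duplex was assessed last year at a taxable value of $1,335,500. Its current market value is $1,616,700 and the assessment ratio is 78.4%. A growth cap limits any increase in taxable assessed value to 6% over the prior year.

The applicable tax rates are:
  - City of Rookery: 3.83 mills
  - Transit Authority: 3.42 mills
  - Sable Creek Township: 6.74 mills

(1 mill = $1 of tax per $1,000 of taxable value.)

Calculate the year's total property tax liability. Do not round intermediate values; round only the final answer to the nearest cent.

$17,732.22

Uncapped assessed value = $1,616,700 × 0.784 = $1,267,492.8
Cap limit = $1,335,500 × 1.06 = $1,415,630
Taxable assessed value = min($1,267,492.8, $1,415,630) = $1,267,492.8 (cap does not bind)
City of Rookery: $1,267,492.8 × 0.00383 = $4,854.497424
Transit Authority: $1,267,492.8 × 0.00342 = $4,334.825376
Sable Creek Township: $1,267,492.8 × 0.00674 = $8,542.901472
Total = $17,732.224272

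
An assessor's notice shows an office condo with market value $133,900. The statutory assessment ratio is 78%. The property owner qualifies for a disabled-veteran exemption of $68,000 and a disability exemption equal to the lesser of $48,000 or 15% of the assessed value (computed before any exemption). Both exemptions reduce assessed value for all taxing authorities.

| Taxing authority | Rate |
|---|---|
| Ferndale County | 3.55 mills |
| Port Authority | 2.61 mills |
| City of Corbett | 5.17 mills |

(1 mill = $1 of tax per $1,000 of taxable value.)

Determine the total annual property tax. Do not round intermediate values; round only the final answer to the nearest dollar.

Assessed value = $133,900 × 0.78 = $104,442
Disability exemption = min($48,000, 15% × $104,442) = min($48,000, $15,666.3) = $15,666.3 (percentage binds)
Taxable value = $104,442 − $68,000 − $15,666.3 = $20,775.7
Ferndale County: $20,775.7 × 0.00355 = $73.753735
Port Authority: $20,775.7 × 0.00261 = $54.224577
City of Corbett: $20,775.7 × 0.00517 = $107.410369
Total = $235.388681

$235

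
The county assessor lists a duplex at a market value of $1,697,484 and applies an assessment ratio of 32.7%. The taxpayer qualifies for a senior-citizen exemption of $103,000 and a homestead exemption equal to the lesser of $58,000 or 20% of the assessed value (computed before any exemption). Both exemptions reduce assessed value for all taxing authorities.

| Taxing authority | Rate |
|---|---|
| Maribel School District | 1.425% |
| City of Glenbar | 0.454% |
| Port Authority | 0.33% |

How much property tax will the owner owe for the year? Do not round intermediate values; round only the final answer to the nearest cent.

$8,705.17

Assessed value = $1,697,484 × 0.327 = $555,077.268
Homestead exemption = min($58,000, 20% × $555,077.268) = min($58,000, $111,015.4536) = $58,000 (dollar cap binds)
Taxable value = $555,077.268 − $103,000 − $58,000 = $394,077.268
Maribel School District: $394,077.268 × 0.01425 = $5,615.601069
City of Glenbar: $394,077.268 × 0.00454 = $1,789.11079672
Port Authority: $394,077.268 × 0.0033 = $1,300.4549844
Total = $8,705.16685012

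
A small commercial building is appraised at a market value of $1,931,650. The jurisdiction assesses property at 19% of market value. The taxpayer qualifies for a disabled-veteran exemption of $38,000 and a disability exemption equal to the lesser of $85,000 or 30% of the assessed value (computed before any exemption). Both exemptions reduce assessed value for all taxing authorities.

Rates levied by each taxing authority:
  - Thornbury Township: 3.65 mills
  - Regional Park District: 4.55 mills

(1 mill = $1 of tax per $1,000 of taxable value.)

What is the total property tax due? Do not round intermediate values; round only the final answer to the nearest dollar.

$2,001

Assessed value = $1,931,650 × 0.19 = $367,013.5
Disability exemption = min($85,000, 30% × $367,013.5) = min($85,000, $110,104.05) = $85,000 (dollar cap binds)
Taxable value = $367,013.5 − $38,000 − $85,000 = $244,013.5
Thornbury Township: $244,013.5 × 0.00365 = $890.649275
Regional Park District: $244,013.5 × 0.00455 = $1,110.261425
Total = $2,000.9107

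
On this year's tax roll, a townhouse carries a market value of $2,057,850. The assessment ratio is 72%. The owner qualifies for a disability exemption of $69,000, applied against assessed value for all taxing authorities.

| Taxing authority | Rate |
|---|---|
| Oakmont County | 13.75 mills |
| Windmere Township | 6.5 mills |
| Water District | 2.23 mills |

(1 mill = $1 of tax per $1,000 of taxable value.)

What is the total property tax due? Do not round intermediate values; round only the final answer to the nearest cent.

$31,756.42

Assessed value = $2,057,850 × 0.72 = $1,481,652
Taxable value = $1,481,652 − $69,000 = $1,412,652
Oakmont County: $1,412,652 × 0.01375 = $19,423.965
Windmere Township: $1,412,652 × 0.0065 = $9,182.238
Water District: $1,412,652 × 0.00223 = $3,150.21396
Total = $19,423.965 + $9,182.238 + $3,150.21396 = $31,756.41696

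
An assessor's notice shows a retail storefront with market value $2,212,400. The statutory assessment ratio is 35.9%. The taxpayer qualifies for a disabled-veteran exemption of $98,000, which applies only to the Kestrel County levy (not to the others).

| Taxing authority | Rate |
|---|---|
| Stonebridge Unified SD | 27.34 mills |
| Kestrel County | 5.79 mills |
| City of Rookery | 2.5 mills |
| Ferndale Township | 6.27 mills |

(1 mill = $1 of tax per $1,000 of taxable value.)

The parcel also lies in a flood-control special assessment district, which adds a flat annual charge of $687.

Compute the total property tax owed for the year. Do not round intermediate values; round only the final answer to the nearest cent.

Assessed value = $2,212,400 × 0.359 = $794,251.6
Stonebridge Unified SD: $794,251.6 × 0.02734 = $21,714.838744
Kestrel County: ($794,251.6 − $98,000) × 0.00579 = $696,251.6 × 0.00579 = $4,031.296764
City of Rookery: $794,251.6 × 0.0025 = $1,985.629
Ferndale Township: $794,251.6 × 0.00627 = $4,979.957532
Levies subtotal = $32,711.72204
Total = $32,711.72204 + $687 = $33,398.72204

$33,398.72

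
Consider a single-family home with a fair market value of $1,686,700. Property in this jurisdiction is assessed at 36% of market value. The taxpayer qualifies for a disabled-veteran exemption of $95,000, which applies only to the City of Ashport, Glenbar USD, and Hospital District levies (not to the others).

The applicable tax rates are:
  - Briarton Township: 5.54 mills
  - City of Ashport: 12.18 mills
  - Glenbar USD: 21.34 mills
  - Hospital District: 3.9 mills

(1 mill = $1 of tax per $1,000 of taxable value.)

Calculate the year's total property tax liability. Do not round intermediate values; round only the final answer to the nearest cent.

$22,530.93

Assessed value = $1,686,700 × 0.36 = $607,212
Briarton Township: $607,212 × 0.00554 = $3,363.95448
City of Ashport: ($607,212 − $95,000) × 0.01218 = $512,212 × 0.01218 = $6,238.74216
Glenbar USD: ($607,212 − $95,000) × 0.02134 = $512,212 × 0.02134 = $10,930.60408
Hospital District: ($607,212 − $95,000) × 0.0039 = $512,212 × 0.0039 = $1,997.6268
Total = $22,530.92752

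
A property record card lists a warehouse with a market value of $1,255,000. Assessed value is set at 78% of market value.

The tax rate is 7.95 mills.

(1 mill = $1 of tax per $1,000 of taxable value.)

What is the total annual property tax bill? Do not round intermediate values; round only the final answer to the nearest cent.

$7,782.26

Assessed value = $1,255,000 × 0.78 = $978,900
Tax = $978,900 × 0.00795 = $7,782.255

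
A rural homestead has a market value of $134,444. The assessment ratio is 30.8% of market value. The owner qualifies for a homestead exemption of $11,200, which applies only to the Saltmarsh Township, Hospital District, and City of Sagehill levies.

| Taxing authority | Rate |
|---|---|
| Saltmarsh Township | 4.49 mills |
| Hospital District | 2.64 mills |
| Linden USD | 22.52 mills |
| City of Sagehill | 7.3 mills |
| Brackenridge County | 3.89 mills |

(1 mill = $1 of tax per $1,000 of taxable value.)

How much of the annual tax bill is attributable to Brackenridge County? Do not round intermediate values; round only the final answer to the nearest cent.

$161.08

Assessed value = $134,444 × 0.308 = $41,408.752
Brackenridge County taxable value = $41,408.752 (exemption does not apply)
Brackenridge County levy = $41,408.752 × 0.00389 = $161.08004528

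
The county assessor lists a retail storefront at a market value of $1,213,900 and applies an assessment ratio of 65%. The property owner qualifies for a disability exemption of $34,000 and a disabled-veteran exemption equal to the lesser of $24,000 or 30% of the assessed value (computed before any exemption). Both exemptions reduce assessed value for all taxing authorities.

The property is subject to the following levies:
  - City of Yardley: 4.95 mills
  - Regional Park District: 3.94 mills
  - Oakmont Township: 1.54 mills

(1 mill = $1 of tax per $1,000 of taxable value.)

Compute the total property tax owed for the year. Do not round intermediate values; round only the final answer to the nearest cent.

$7,624.70

Assessed value = $1,213,900 × 0.65 = $789,035
Disabled-veteran exemption = min($24,000, 30% × $789,035) = min($24,000, $236,710.5) = $24,000 (dollar cap binds)
Taxable value = $789,035 − $34,000 − $24,000 = $731,035
City of Yardley: $731,035 × 0.00495 = $3,618.62325
Regional Park District: $731,035 × 0.00394 = $2,880.2779
Oakmont Township: $731,035 × 0.00154 = $1,125.7939
Total = $7,624.69505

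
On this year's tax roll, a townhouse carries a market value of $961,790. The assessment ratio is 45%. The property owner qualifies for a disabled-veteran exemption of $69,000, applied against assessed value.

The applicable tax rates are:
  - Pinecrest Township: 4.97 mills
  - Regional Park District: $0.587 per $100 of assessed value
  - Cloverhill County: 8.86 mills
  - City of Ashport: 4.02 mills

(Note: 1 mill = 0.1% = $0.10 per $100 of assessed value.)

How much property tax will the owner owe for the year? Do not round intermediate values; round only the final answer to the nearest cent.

$8,629.47

Assessed value = $961,790 × 0.45 = $432,805.5
Taxable value = $432,805.5 − $69,000 = $363,805.5
Pinecrest Township: $363,805.5 × 0.00497 = $1,808.113335
Regional Park District: $363,805.5 × 0.00587 = $2,135.538285
Cloverhill County: $363,805.5 × 0.00886 = $3,223.31673
City of Ashport: $363,805.5 × 0.00402 = $1,462.49811
Total = $8,629.46646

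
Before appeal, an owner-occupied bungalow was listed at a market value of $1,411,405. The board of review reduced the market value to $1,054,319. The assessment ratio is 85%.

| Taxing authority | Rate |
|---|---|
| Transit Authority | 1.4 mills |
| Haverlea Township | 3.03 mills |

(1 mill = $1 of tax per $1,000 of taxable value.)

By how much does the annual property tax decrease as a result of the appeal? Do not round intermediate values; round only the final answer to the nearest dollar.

$1,345

Old assessed value = $1,411,405 × 0.85 = $1,199,694.25
New assessed value = $1,054,319 × 0.85 = $896,171.15
Combined rate = 0.0014 + 0.00303 = 0.00443
Old tax = $1,199,694.25 × 0.00443 = $5,314.6455275
New tax = $896,171.15 × 0.00443 = $3,970.0381945
Reduction = $5,314.6455275 − $3,970.0381945 = $1,344.607333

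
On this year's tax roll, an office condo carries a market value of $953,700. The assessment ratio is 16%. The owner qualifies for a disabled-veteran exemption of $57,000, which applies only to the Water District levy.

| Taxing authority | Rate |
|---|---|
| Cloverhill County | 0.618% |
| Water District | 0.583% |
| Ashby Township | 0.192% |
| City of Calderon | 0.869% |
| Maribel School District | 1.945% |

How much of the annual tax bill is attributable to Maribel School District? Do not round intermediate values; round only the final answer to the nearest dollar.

Assessed value = $953,700 × 0.16 = $152,592
Maribel School District taxable value = $152,592 (exemption does not apply)
Maribel School District levy = $152,592 × 0.01945 = $2,967.9144

$2,968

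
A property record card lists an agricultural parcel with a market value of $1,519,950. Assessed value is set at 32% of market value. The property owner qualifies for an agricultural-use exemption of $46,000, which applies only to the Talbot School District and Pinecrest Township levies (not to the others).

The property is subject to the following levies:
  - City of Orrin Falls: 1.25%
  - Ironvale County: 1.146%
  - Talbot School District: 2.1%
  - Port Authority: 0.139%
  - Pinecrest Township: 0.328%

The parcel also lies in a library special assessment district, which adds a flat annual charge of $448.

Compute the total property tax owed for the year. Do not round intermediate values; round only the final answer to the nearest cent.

$23,470.36

Assessed value = $1,519,950 × 0.32 = $486,384
City of Orrin Falls: $486,384 × 0.0125 = $6,079.8
Ironvale County: $486,384 × 0.01146 = $5,573.96064
Talbot School District: ($486,384 − $46,000) × 0.021 = $440,384 × 0.021 = $9,248.064
Port Authority: $486,384 × 0.00139 = $676.07376
Pinecrest Township: ($486,384 − $46,000) × 0.00328 = $440,384 × 0.00328 = $1,444.45952
Levies subtotal = $23,022.35792
Total = $23,022.35792 + $448 = $23,470.35792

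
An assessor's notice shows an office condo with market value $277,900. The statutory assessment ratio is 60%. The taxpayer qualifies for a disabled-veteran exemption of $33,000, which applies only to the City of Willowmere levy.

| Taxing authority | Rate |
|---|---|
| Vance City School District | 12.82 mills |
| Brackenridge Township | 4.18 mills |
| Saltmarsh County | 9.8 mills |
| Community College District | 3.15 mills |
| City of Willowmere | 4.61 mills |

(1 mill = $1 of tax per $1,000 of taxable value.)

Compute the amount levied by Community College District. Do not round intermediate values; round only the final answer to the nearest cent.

$525.23

Assessed value = $277,900 × 0.6 = $166,740
Community College District taxable value = $166,740 (exemption does not apply)
Community College District levy = $166,740 × 0.00315 = $525.231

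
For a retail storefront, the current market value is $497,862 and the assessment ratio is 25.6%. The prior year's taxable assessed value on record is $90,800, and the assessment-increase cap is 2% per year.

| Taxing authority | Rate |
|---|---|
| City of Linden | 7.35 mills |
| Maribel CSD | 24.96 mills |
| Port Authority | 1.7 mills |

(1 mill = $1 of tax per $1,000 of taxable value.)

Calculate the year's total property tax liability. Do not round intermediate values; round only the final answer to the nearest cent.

$3,149.87

Uncapped assessed value = $497,862 × 0.256 = $127,452.672
Cap limit = $90,800 × 1.02 = $92,616
Taxable assessed value = min($127,452.672, $92,616) = $92,616 (cap binds)
City of Linden: $92,616 × 0.00735 = $680.7276
Maribel CSD: $92,616 × 0.02496 = $2,311.69536
Port Authority: $92,616 × 0.0017 = $157.4472
Total = $3,149.87016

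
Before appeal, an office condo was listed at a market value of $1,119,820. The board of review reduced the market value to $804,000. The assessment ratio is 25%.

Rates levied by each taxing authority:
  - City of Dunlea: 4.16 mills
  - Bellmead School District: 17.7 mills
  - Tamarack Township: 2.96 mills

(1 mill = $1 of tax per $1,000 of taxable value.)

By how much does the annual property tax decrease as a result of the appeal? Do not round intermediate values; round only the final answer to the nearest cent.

$1,959.66

Old assessed value = $1,119,820 × 0.25 = $279,955
New assessed value = $804,000 × 0.25 = $201,000
Combined rate = 0.00416 + 0.0177 + 0.00296 = 0.02482
Old tax = $279,955 × 0.02482 = $6,948.4831
New tax = $201,000 × 0.02482 = $4,988.82
Reduction = $6,948.4831 − $4,988.82 = $1,959.6631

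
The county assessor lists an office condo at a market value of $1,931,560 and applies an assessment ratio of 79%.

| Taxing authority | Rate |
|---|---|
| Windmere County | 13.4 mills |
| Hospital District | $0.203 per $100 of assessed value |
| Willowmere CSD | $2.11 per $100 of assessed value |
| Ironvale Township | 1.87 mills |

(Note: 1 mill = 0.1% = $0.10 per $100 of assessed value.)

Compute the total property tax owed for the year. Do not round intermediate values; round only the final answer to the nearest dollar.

$58,596

Assessed value = $1,931,560 × 0.79 = $1,525,932.4
Windmere County: $1,525,932.4 × 0.0134 = $20,447.49416
Hospital District: $1,525,932.4 × 0.00203 = $3,097.642772
Willowmere CSD: $1,525,932.4 × 0.0211 = $32,197.17364
Ironvale Township: $1,525,932.4 × 0.00187 = $2,853.493588
Total = $58,595.80416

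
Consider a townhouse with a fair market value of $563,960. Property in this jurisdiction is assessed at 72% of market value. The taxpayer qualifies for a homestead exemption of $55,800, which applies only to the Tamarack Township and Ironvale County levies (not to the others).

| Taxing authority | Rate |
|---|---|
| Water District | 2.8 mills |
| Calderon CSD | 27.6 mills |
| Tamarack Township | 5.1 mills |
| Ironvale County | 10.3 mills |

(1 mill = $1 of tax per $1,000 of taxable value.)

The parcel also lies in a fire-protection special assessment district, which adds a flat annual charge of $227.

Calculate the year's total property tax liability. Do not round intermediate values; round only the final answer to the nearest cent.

Assessed value = $563,960 × 0.72 = $406,051.2
Water District: $406,051.2 × 0.0028 = $1,136.94336
Calderon CSD: $406,051.2 × 0.0276 = $11,207.01312
Tamarack Township: ($406,051.2 − $55,800) × 0.0051 = $350,251.2 × 0.0051 = $1,786.28112
Ironvale County: ($406,051.2 − $55,800) × 0.0103 = $350,251.2 × 0.0103 = $3,607.58736
Levies subtotal = $17,737.82496
Total = $17,737.82496 + $227 = $17,964.82496

$17,964.82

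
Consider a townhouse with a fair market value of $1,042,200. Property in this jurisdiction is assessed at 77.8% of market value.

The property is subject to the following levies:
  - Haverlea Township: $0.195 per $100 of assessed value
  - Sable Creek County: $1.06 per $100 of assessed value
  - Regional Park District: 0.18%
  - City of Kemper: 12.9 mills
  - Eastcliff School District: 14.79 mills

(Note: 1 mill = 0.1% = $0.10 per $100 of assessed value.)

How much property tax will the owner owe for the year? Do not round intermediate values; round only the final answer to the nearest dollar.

$34,087

Assessed value = $1,042,200 × 0.778 = $810,831.6
Haverlea Township: $810,831.6 × 0.00195 = $1,581.12162
Sable Creek County: $810,831.6 × 0.0106 = $8,594.81496
Regional Park District: $810,831.6 × 0.0018 = $1,459.49688
City of Kemper: $810,831.6 × 0.0129 = $10,459.72764
Eastcliff School District: $810,831.6 × 0.01479 = $11,992.199364
Total = $34,087.360464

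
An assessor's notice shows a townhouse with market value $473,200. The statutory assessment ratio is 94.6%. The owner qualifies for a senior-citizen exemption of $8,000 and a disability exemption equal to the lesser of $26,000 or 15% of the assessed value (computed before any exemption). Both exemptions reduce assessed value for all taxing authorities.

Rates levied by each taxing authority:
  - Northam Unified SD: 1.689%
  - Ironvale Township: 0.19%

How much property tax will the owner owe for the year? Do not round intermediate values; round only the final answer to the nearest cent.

Assessed value = $473,200 × 0.946 = $447,647.2
Disability exemption = min($26,000, 15% × $447,647.2) = min($26,000, $67,147.08) = $26,000 (dollar cap binds)
Taxable value = $447,647.2 − $8,000 − $26,000 = $413,647.2
Northam Unified SD: $413,647.2 × 0.01689 = $6,986.501208
Ironvale Township: $413,647.2 × 0.0019 = $785.92968
Total = $7,772.430888

$7,772.43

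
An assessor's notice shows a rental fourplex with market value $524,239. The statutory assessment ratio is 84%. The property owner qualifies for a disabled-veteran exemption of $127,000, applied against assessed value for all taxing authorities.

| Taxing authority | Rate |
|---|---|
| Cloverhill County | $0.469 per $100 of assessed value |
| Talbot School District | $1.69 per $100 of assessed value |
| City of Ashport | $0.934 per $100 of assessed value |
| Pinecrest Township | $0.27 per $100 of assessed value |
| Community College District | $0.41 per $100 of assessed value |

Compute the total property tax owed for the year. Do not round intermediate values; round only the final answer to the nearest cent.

$11,823.10

Assessed value = $524,239 × 0.84 = $440,360.76
Taxable value = $440,360.76 − $127,000 = $313,360.76
Cloverhill County: $313,360.76 × 0.00469 = $1,469.6619644
Talbot School District: $313,360.76 × 0.0169 = $5,295.796844
City of Ashport: $313,360.76 × 0.00934 = $2,926.7894984
Pinecrest Township: $313,360.76 × 0.0027 = $846.074052
Community College District: $313,360.76 × 0.0041 = $1,284.779116
Total = $1,469.6619644 + $5,295.796844 + $2,926.7894984 + $846.074052 + $1,284.779116 = $11,823.1014748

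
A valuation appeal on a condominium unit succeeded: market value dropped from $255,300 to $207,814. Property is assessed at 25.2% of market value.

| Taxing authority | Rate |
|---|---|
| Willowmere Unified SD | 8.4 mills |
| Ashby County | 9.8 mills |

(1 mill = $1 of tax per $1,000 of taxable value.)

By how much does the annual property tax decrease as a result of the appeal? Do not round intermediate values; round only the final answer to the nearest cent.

$217.79

Old assessed value = $255,300 × 0.252 = $64,335.6
New assessed value = $207,814 × 0.252 = $52,369.128
Combined rate = 0.0084 + 0.0098 = 0.0182
Old tax = $64,335.6 × 0.0182 = $1,170.90792
New tax = $52,369.128 × 0.0182 = $953.1181296
Reduction = $1,170.90792 − $953.1181296 = $217.7897904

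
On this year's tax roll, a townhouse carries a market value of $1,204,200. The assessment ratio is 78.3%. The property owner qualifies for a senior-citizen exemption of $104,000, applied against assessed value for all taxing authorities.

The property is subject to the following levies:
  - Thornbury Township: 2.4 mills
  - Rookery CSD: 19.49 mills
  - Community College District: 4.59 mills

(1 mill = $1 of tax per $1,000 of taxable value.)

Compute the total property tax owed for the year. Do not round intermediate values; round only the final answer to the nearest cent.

$22,213.77

Assessed value = $1,204,200 × 0.783 = $942,888.6
Taxable value = $942,888.6 − $104,000 = $838,888.6
Thornbury Township: $838,888.6 × 0.0024 = $2,013.33264
Rookery CSD: $838,888.6 × 0.01949 = $16,349.938814
Community College District: $838,888.6 × 0.00459 = $3,850.498674
Total = $2,013.33264 + $16,349.938814 + $3,850.498674 = $22,213.770128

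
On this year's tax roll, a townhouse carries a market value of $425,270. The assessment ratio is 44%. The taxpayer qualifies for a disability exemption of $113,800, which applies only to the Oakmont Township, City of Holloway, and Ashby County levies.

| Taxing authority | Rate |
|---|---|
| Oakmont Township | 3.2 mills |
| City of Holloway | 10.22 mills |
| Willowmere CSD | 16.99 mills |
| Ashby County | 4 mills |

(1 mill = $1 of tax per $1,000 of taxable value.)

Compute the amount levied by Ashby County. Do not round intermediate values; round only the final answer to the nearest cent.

Assessed value = $425,270 × 0.44 = $187,118.8
Ashby County taxable value = $187,118.8 − $113,800 = $73,318.8
Ashby County levy = $73,318.8 × 0.004 = $293.2752

$293.28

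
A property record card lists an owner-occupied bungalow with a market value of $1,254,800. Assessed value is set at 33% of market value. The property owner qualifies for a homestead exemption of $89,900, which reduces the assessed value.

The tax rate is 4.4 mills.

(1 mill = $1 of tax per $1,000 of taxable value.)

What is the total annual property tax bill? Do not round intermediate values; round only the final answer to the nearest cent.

Assessed value = $1,254,800 × 0.33 = $414,084
Taxable value = $414,084 − $89,900 = $324,184
Tax = $324,184 × 0.0044 = $1,426.4096

$1,426.41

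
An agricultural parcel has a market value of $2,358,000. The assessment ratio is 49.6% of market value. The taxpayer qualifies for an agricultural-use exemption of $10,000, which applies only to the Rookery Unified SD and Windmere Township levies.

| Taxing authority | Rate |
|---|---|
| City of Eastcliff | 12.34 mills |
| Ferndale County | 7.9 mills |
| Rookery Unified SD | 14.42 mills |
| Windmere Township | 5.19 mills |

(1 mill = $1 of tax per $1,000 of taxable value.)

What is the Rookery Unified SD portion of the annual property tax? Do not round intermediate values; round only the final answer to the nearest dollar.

Assessed value = $2,358,000 × 0.496 = $1,169,568
Rookery Unified SD taxable value = $1,169,568 − $10,000 = $1,159,568
Rookery Unified SD levy = $1,159,568 × 0.01442 = $16,720.97056

$16,721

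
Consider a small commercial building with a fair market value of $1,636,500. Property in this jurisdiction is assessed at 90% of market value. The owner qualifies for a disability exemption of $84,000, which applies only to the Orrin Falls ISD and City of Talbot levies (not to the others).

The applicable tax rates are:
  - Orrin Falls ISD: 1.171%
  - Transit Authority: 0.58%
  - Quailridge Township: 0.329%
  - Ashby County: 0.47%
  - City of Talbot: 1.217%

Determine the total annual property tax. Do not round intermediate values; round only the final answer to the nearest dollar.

Assessed value = $1,636,500 × 0.9 = $1,472,850
Orrin Falls ISD: ($1,472,850 − $84,000) × 0.01171 = $1,388,850 × 0.01171 = $16,263.4335
Transit Authority: $1,472,850 × 0.0058 = $8,542.53
Quailridge Township: $1,472,850 × 0.00329 = $4,845.6765
Ashby County: $1,472,850 × 0.0047 = $6,922.395
City of Talbot: ($1,472,850 − $84,000) × 0.01217 = $1,388,850 × 0.01217 = $16,902.3045
Total = $53,476.3395

$53,476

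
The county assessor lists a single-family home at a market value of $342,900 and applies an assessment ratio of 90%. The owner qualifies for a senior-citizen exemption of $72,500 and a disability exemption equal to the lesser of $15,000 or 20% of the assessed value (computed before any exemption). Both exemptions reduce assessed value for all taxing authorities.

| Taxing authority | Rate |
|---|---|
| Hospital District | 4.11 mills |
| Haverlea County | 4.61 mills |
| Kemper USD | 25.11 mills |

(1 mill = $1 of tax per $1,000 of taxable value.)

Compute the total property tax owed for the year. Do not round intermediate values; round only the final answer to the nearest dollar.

$7,480

Assessed value = $342,900 × 0.9 = $308,610
Disability exemption = min($15,000, 20% × $308,610) = min($15,000, $61,722) = $15,000 (dollar cap binds)
Taxable value = $308,610 − $72,500 − $15,000 = $221,110
Hospital District: $221,110 × 0.00411 = $908.7621
Haverlea County: $221,110 × 0.00461 = $1,019.3171
Kemper USD: $221,110 × 0.02511 = $5,552.0721
Total = $7,480.1513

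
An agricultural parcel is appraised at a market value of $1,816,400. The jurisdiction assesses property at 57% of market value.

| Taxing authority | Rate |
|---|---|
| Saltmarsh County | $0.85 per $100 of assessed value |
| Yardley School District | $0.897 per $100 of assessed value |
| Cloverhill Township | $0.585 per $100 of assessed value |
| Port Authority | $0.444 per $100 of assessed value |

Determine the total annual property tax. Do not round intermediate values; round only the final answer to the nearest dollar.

Assessed value = $1,816,400 × 0.57 = $1,035,348
Saltmarsh County: $1,035,348 × 0.0085 = $8,800.458
Yardley School District: $1,035,348 × 0.00897 = $9,287.07156
Cloverhill Township: $1,035,348 × 0.00585 = $6,056.7858
Port Authority: $1,035,348 × 0.00444 = $4,596.94512
Total = $8,800.458 + $9,287.07156 + $6,056.7858 + $4,596.94512 = $28,741.26048

$28,741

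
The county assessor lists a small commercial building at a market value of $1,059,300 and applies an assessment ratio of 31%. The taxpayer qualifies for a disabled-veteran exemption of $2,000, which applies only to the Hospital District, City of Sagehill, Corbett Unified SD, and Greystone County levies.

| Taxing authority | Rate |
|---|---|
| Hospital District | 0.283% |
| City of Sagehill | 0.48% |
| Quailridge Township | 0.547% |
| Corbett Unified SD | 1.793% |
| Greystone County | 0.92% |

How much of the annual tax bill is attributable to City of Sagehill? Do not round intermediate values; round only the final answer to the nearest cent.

Assessed value = $1,059,300 × 0.31 = $328,383
City of Sagehill taxable value = $328,383 − $2,000 = $326,383
City of Sagehill levy = $326,383 × 0.0048 = $1,566.6384

$1,566.64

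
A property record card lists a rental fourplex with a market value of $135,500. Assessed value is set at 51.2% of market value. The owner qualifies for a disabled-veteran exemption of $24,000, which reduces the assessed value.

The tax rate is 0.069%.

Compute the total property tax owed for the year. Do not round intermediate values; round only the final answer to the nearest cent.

$31.31

Assessed value = $135,500 × 0.512 = $69,376
Taxable value = $69,376 − $24,000 = $45,376
Tax = $45,376 × 0.00069 = $31.30944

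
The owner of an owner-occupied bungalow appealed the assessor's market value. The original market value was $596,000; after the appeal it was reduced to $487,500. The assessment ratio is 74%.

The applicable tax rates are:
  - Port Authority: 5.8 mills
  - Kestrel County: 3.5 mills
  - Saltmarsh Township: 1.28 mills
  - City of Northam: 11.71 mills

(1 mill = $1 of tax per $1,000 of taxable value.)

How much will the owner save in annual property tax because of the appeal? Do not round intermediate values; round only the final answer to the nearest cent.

$1,789.66

Old assessed value = $596,000 × 0.74 = $441,040
New assessed value = $487,500 × 0.74 = $360,750
Combined rate = 0.0058 + 0.0035 + 0.00128 + 0.01171 = 0.02229
Old tax = $441,040 × 0.02229 = $9,830.7816
New tax = $360,750 × 0.02229 = $8,041.1175
Reduction = $9,830.7816 − $8,041.1175 = $1,789.6641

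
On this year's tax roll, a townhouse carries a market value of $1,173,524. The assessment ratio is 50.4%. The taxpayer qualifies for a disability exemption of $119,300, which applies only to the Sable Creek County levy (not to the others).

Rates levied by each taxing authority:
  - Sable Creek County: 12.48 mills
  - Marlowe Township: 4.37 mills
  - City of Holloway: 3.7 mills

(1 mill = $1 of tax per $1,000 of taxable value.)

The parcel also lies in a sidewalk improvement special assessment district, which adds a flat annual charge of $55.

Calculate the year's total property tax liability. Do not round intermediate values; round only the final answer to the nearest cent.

Assessed value = $1,173,524 × 0.504 = $591,456.096
Sable Creek County: ($591,456.096 − $119,300) × 0.01248 = $472,156.096 × 0.01248 = $5,892.50807808
Marlowe Township: $591,456.096 × 0.00437 = $2,584.66313952
City of Holloway: $591,456.096 × 0.0037 = $2,188.3875552
Levies subtotal = $10,665.5587728
Total = $10,665.5587728 + $55 = $10,720.5587728

$10,720.56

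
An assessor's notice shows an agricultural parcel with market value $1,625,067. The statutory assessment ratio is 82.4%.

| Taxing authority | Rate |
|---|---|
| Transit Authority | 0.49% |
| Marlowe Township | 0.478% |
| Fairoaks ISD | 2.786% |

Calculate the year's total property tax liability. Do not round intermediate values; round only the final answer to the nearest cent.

Assessed value = $1,625,067 × 0.824 = $1,339,055.208
Transit Authority: $1,339,055.208 × 0.0049 = $6,561.3705192
Marlowe Township: $1,339,055.208 × 0.00478 = $6,400.68389424
Fairoaks ISD: $1,339,055.208 × 0.02786 = $37,306.07809488
Total = $6,561.3705192 + $6,400.68389424 + $37,306.07809488 = $50,268.13250832

$50,268.13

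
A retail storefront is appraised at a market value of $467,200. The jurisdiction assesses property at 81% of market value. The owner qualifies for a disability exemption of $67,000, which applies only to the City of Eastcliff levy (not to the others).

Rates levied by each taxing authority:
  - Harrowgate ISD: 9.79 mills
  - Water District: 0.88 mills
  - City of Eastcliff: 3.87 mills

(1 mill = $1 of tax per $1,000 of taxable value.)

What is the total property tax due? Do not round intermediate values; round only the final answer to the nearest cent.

Assessed value = $467,200 × 0.81 = $378,432
Harrowgate ISD: $378,432 × 0.00979 = $3,704.84928
Water District: $378,432 × 0.00088 = $333.02016
City of Eastcliff: ($378,432 − $67,000) × 0.00387 = $311,432 × 0.00387 = $1,205.24184
Total = $5,243.11128

$5,243.11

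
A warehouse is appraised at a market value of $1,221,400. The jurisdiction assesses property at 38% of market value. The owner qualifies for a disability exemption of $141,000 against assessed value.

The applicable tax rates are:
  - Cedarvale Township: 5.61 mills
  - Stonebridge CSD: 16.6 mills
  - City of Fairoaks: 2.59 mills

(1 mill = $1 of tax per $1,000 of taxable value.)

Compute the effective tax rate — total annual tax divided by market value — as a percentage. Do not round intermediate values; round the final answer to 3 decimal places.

Assessed value = $1,221,400 × 0.38 = $464,132
Taxable value = $464,132 − $141,000 = $323,132
Cedarvale Township: $323,132 × 0.00561 = $1,812.77052
Stonebridge CSD: $323,132 × 0.0166 = $5,363.9912
City of Fairoaks: $323,132 × 0.00259 = $836.91188
Total tax = $8,013.6736
Effective rate = $8,013.6736 ÷ $1,221,400 = 0.656% of market value

0.656%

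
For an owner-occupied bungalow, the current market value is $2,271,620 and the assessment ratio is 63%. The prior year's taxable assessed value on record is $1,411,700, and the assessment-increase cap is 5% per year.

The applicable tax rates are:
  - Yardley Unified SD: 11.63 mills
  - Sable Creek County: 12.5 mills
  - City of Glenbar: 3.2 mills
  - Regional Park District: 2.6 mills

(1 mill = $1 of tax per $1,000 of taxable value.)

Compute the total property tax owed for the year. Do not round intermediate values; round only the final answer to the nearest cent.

Uncapped assessed value = $2,271,620 × 0.63 = $1,431,120.6
Cap limit = $1,411,700 × 1.05 = $1,482,285
Taxable assessed value = min($1,431,120.6, $1,482,285) = $1,431,120.6 (cap does not bind)
Yardley Unified SD: $1,431,120.6 × 0.01163 = $16,643.932578
Sable Creek County: $1,431,120.6 × 0.0125 = $17,889.0075
City of Glenbar: $1,431,120.6 × 0.0032 = $4,579.58592
Regional Park District: $1,431,120.6 × 0.0026 = $3,720.91356
Total = $42,833.439558

$42,833.44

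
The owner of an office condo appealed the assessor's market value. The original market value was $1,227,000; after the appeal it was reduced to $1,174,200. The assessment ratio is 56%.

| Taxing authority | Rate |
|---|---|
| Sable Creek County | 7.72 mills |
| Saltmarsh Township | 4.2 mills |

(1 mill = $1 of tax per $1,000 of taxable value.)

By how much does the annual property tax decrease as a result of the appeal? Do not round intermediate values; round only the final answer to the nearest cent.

$352.45

Old assessed value = $1,227,000 × 0.56 = $687,120
New assessed value = $1,174,200 × 0.56 = $657,552
Combined rate = 0.00772 + 0.0042 = 0.01192
Old tax = $687,120 × 0.01192 = $8,190.4704
New tax = $657,552 × 0.01192 = $7,838.01984
Reduction = $8,190.4704 − $7,838.01984 = $352.45056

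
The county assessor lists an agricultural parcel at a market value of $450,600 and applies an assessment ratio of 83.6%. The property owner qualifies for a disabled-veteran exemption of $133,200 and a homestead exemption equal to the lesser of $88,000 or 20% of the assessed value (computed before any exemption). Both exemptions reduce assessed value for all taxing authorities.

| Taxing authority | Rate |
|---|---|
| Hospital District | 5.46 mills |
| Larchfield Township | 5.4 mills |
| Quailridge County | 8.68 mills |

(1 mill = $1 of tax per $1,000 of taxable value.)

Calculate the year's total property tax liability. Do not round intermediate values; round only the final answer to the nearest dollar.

$3,286

Assessed value = $450,600 × 0.836 = $376,701.6
Homestead exemption = min($88,000, 20% × $376,701.6) = min($88,000, $75,340.32) = $75,340.32 (percentage binds)
Taxable value = $376,701.6 − $133,200 − $75,340.32 = $168,161.28
Hospital District: $168,161.28 × 0.00546 = $918.1605888
Larchfield Township: $168,161.28 × 0.0054 = $908.070912
Quailridge County: $168,161.28 × 0.00868 = $1,459.6399104
Total = $3,285.8714112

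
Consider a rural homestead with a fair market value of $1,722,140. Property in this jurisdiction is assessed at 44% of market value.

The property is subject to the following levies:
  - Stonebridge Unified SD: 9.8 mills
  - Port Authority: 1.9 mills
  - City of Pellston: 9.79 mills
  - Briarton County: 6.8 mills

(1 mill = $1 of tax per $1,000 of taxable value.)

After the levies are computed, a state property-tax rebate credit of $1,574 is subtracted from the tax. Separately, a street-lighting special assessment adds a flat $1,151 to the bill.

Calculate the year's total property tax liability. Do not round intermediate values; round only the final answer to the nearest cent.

$21,013.51

Assessed value = $1,722,140 × 0.44 = $757,741.6
Stonebridge Unified SD: $757,741.6 × 0.0098 = $7,425.86768
Port Authority: $757,741.6 × 0.0019 = $1,439.70904
City of Pellston: $757,741.6 × 0.00979 = $7,418.290264
Briarton County: $757,741.6 × 0.0068 = $5,152.64288
Levies subtotal = $21,436.509864
After credit = $21,436.509864 − $1,574 = $19,862.509864
Total = $19,862.509864 + $1,151 = $21,013.509864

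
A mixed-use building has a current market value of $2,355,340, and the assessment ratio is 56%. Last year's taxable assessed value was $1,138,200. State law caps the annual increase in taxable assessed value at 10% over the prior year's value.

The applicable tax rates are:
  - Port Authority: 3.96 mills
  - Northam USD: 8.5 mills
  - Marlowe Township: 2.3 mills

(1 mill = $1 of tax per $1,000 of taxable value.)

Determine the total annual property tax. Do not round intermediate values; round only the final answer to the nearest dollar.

Uncapped assessed value = $2,355,340 × 0.56 = $1,318,990.4
Cap limit = $1,138,200 × 1.1 = $1,252,020
Taxable assessed value = min($1,318,990.4, $1,252,020) = $1,252,020 (cap binds)
Port Authority: $1,252,020 × 0.00396 = $4,957.9992
Northam USD: $1,252,020 × 0.0085 = $10,642.17
Marlowe Township: $1,252,020 × 0.0023 = $2,879.646
Total = $18,479.8152

$18,480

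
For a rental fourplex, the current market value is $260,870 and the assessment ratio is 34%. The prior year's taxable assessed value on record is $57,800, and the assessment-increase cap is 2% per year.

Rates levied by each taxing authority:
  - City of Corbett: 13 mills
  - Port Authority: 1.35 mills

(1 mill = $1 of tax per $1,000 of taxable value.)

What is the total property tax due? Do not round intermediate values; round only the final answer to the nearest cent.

$846.02

Uncapped assessed value = $260,870 × 0.34 = $88,695.8
Cap limit = $57,800 × 1.02 = $58,956
Taxable assessed value = min($88,695.8, $58,956) = $58,956 (cap binds)
City of Corbett: $58,956 × 0.013 = $766.428
Port Authority: $58,956 × 0.00135 = $79.5906
Total = $846.0186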